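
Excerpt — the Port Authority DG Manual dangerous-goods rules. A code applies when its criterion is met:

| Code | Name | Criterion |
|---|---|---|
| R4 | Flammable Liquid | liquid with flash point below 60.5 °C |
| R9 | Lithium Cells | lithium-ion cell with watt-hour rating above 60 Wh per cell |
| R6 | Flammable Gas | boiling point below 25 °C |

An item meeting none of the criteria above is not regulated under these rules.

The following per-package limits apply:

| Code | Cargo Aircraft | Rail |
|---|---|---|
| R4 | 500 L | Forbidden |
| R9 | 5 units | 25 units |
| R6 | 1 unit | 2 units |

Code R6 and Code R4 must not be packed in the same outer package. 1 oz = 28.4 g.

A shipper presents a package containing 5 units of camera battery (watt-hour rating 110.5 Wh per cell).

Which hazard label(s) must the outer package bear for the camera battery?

Camera battery: watt-hour rating 110.5 Wh per cell > 60 Wh per cell → Code R9 (Lithium Cells).
Only the Code R9 label is required.

Code R9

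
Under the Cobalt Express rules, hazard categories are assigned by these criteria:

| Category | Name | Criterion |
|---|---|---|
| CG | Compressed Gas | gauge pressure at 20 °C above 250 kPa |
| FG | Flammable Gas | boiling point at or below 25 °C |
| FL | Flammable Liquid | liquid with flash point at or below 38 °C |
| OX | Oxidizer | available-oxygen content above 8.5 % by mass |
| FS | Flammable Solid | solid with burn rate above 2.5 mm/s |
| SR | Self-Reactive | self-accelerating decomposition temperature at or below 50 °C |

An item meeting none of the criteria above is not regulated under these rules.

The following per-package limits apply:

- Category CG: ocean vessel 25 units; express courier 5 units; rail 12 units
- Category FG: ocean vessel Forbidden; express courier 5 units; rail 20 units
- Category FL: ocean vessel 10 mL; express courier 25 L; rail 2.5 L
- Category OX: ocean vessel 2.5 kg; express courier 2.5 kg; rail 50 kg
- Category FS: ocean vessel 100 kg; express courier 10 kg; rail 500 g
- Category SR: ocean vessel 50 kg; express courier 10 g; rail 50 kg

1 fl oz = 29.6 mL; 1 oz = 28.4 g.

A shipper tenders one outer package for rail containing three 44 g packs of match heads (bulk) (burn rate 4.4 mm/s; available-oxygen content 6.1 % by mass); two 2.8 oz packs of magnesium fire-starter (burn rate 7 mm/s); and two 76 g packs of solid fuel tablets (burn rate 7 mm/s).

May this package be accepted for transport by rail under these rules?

Match heads (bulk): burn rate 4.4 mm/s > 2.5 mm/s → Category FS (Flammable Solid).
The magnesium fire-starter has burn rate 7 mm/s, which is > 2.5 mm/s, so it is Category FS (Flammable Solid).
Solid fuel tablets: burn rate 7 mm/s > 2.5 mm/s → Category FS (Flammable Solid).
Category FS net quantity: (three 44 g packs = 132 g) + (two 2.8 oz packs = 159.04 g) + (two 76 g packs = 152 g) = 443.04 g.
That is within the Category FS rail limit of 500 g.

Yes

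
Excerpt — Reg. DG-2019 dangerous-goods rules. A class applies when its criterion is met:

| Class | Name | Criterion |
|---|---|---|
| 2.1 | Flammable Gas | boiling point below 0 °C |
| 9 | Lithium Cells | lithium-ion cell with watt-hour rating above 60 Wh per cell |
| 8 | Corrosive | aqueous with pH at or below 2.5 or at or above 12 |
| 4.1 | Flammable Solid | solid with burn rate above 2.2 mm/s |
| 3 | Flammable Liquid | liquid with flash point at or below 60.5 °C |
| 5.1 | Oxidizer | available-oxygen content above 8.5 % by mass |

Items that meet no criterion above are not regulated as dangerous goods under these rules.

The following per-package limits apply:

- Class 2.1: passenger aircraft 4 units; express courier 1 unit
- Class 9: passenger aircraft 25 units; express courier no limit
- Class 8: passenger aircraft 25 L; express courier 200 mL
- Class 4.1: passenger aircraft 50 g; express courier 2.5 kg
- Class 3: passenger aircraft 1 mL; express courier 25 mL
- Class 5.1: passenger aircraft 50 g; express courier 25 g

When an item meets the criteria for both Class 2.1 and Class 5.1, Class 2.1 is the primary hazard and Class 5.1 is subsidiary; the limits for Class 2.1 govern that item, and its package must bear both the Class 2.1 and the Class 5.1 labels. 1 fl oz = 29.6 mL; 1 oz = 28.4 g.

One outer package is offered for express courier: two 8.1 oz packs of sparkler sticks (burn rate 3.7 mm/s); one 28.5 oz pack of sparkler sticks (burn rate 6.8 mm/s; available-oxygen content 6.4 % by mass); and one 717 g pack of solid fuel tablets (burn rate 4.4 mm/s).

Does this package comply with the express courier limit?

The sparkler sticks have burn rate 3.7 mm/s, which is > 2.2 mm/s, so they are Class 4.1 (Flammable Solid).
Burn rate 6.8 mm/s meets the Class 4.1 criterion (Flammable Solid), so the sparkler sticks are Class 4.1.
Burn rate 4.4 mm/s meets the Class 4.1 criterion (Flammable Solid), so the solid fuel tablets are Class 4.1.
Class 4.1 net quantity: (two 8.1 oz packs = 460.08 g) + (one 28.5 oz pack = 809.4 g) + 717 g = 1986.48 g.
1986.48 g ≤ 2.5 kg (express courier limit, Class 4.1) — within limit.

Yes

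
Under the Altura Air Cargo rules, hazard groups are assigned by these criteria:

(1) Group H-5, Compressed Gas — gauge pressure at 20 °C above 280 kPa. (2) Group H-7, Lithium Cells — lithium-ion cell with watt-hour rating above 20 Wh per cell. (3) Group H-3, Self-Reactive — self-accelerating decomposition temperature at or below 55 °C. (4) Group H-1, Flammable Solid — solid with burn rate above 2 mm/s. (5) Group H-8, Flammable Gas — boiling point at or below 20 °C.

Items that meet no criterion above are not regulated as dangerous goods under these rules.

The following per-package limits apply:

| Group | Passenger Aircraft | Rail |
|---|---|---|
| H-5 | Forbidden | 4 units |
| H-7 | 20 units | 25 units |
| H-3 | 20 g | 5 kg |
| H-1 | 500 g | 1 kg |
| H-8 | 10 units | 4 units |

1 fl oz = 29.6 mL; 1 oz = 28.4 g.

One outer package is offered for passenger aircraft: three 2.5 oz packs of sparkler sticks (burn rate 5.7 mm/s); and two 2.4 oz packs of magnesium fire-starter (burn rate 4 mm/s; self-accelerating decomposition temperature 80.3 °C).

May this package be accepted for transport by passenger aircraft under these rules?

Yes

The sparkler sticks have burn rate 5.7 mm/s, which is > 2 mm/s, so they are Group H-1 (Flammable Solid).
With burn rate 4 mm/s (> 2 mm/s), the magnesium fire-starter falls in Group H-1.
Total Group H-1: (three 2.5 oz packs = 213 g) + (two 2.4 oz packs = 136.32 g) = 349.32 g.
349.32 g ≤ 500 g (passenger aircraft limit, Group H-1) — within limit.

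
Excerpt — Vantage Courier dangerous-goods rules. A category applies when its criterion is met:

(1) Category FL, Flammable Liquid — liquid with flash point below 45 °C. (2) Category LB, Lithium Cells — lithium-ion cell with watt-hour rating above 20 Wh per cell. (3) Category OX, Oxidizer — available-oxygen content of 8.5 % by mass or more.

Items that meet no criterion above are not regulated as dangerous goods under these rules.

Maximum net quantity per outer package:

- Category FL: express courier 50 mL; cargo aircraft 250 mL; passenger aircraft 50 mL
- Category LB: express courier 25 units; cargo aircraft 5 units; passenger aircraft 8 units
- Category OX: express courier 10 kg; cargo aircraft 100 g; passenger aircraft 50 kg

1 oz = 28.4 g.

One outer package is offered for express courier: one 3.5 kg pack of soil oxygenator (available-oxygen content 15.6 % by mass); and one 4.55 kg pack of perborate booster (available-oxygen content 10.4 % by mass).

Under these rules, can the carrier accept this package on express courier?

Yes

The soil oxygenator has available-oxygen content 15.6 % by mass, which is ≥ 8.5 % by mass, so it is Category OX (Oxidizer).
Perborate booster: available-oxygen content 10.4 % by mass ≥ 8.5 % by mass → Category OX (Oxidizer).
Category OX net quantity: 3.5 kg + 4.55 kg = 8.05 kg.
That is within the Category OX express courier limit of 10 kg.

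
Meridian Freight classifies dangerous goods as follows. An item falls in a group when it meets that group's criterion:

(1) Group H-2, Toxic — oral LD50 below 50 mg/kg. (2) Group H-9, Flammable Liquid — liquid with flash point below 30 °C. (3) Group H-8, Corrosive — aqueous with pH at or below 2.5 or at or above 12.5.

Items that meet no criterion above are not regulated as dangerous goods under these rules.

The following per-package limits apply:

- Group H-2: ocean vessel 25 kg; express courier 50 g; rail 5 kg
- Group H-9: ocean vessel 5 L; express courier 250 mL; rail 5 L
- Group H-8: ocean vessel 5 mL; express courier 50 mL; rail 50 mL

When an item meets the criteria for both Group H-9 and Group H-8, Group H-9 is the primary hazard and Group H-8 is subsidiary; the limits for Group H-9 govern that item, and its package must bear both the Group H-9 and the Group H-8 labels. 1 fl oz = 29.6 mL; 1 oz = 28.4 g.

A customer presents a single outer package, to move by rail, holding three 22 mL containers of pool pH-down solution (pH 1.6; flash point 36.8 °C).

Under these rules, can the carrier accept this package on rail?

No

Pool pH-down solution: pH 1.6 ≤ 2.5 → Group H-8 (Corrosive).
Group H-8 quantity: three 22 mL containers = 66 mL.
66 mL > 50 mL (rail limit, Group H-8) — over the limit.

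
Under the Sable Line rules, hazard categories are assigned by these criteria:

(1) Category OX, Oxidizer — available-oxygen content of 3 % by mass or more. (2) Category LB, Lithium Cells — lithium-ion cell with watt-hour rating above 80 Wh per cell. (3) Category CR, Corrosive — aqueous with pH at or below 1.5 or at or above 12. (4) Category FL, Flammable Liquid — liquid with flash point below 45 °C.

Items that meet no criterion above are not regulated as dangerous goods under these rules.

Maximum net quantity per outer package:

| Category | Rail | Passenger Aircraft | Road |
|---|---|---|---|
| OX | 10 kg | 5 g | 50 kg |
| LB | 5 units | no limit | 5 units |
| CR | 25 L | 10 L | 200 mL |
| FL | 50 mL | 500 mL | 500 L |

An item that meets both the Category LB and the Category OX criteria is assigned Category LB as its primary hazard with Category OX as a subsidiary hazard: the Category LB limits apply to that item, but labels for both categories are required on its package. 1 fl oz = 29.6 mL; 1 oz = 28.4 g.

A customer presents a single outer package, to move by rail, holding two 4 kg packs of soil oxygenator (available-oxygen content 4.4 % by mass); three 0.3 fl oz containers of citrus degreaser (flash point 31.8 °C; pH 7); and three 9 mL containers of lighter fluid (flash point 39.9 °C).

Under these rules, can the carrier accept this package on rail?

No

Soil oxygenator: available-oxygen content 4.4 % by mass ≥ 3 % by mass → Category OX (Oxidizer).
Citrus degreaser: flash point 31.8 °C < 45 °C → Category FL (Flammable Liquid).
The lighter fluid has flash point 39.9 °C, which is < 45 °C, so it is Category FL (Flammable Liquid).
Category FL net quantity: (three 0.3 fl oz containers = 26.64 mL) + (three 9 mL containers = 27 mL) = 53.64 mL.
53.64 mL > 50 mL (rail limit, Category FL) — over the limit.
Category OX quantity: two 4 kg packs = 8 kg.
That is within the Category OX rail limit of 10 kg.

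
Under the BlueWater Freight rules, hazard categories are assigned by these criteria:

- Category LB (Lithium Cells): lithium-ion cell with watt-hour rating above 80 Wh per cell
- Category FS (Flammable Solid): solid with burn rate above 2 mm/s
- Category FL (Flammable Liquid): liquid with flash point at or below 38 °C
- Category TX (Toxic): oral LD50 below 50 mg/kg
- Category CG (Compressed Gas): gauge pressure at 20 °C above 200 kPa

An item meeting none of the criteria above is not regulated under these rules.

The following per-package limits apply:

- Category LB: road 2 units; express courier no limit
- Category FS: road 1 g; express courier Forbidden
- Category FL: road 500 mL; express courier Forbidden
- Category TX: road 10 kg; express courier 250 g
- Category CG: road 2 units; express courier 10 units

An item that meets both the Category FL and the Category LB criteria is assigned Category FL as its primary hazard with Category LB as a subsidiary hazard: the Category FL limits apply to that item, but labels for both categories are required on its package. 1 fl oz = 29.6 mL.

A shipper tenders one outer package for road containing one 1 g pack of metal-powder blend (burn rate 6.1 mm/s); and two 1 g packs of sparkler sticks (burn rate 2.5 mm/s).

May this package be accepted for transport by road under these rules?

No

The metal-powder blend has burn rate 6.1 mm/s, which is > 2 mm/s, so it is Category FS (Flammable Solid).
Sparkler sticks: burn rate 2.5 mm/s > 2 mm/s → Category FS (Flammable Solid).
Total Category FS: 1 g + (two 1 g packs = 2 g) = 3 g.
3 g > 1 g (road limit, Category FS) — over the limit.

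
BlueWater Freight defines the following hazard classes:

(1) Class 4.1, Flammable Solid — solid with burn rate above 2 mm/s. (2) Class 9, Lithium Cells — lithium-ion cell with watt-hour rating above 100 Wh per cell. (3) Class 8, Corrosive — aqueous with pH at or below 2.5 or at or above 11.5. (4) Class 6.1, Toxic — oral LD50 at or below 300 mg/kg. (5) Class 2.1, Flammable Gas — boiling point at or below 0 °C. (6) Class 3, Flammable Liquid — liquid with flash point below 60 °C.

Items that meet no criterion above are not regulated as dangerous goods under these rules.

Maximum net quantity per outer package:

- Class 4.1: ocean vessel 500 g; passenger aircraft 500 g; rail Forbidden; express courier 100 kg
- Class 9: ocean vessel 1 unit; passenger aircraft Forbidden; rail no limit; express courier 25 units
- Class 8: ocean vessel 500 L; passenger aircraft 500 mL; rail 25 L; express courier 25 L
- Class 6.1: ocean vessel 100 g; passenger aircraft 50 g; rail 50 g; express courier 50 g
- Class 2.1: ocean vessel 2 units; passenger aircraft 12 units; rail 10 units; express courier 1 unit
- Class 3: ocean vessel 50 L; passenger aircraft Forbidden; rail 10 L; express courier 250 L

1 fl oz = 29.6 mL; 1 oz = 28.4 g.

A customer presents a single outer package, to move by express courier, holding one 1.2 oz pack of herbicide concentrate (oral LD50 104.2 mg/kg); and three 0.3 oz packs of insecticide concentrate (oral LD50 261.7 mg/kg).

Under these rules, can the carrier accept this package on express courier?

With oral LD50 104.2 mg/kg (≤ 300 mg/kg), the herbicide concentrate falls in Class 6.1.
The insecticide concentrate has oral LD50 261.7 mg/kg, which is ≤ 300 mg/kg, so it is Class 6.1 (Toxic).
Total Class 6.1: (one 1.2 oz pack = 34.08 g) + (three 0.3 oz packs = 25.56 g) = 59.64 g.
That exceeds the Class 6.1 express courier limit of 50 g.

No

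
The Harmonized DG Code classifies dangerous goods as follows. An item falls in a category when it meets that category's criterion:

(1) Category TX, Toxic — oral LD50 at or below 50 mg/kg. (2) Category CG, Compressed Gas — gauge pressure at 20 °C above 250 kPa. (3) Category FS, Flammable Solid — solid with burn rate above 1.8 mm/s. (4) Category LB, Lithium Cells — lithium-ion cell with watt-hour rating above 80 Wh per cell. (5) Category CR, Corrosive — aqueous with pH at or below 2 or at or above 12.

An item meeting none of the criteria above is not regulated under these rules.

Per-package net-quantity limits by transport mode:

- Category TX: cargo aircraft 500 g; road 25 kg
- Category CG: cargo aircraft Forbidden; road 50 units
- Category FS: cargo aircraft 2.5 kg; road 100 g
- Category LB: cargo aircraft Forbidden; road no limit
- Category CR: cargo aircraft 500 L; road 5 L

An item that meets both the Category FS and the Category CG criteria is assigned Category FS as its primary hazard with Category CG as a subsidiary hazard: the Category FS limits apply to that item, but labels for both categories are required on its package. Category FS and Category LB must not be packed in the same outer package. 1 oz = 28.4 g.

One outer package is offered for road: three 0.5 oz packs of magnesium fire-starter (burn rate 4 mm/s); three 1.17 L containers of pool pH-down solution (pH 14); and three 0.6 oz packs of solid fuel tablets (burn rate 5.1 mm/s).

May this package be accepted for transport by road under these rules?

With burn rate 4 mm/s (> 1.8 mm/s), the magnesium fire-starter falls in Category FS.
Pool pH-down solution: pH 14 ≥ 12 → Category CR (Corrosive).
With burn rate 5.1 mm/s (> 1.8 mm/s), the solid fuel tablets fall in Category FS.
Category FS net quantity: (three 0.5 oz packs = 42.6 g) + (three 0.6 oz packs = 51.12 g) = 93.72 g.
93.72 g ≤ 100 g (road limit, Category FS) — within limit.
Category CR quantity: three 1.17 L containers = 3.51 L.
3.51 L ≤ 5 L (road limit, Category CR) — within limit.
The segregation rule (Category FS with Category LB) does not apply to Category FS with Category CR.
Every hazard category is within its road limit and no segregation rule is violated.

Yes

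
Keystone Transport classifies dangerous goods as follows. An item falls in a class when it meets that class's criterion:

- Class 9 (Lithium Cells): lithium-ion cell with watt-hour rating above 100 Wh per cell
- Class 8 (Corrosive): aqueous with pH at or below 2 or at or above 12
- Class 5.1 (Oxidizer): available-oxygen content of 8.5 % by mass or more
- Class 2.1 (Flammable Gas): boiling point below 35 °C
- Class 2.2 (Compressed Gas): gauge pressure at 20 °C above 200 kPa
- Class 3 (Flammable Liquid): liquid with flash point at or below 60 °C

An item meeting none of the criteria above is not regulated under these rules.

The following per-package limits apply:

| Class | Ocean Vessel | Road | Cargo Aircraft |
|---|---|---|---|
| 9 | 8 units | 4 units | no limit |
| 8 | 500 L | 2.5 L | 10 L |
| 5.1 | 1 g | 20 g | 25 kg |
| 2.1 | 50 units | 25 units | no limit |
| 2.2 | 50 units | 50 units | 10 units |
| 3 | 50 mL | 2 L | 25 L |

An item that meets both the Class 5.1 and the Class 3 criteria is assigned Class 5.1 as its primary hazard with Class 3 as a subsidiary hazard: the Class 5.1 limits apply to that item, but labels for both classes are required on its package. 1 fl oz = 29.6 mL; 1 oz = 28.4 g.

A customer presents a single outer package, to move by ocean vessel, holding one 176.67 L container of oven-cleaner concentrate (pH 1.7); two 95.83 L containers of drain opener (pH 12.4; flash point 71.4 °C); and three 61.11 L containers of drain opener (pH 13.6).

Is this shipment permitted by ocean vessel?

No

With pH 1.7 (≤ 2), the oven-cleaner concentrate falls in Class 8.
Drain opener: pH 12.4 ≥ 12 → Class 8 (Corrosive).
With pH 13.6 (≥ 12), the drain opener falls in Class 8.
Total Class 8: 176.67 L + (two 95.83 L containers = 191.66 L) + (three 61.11 L containers = 183.33 L) = 551.66 L.
551.66 L > 500 L (ocean vessel limit, Class 8) — over the limit.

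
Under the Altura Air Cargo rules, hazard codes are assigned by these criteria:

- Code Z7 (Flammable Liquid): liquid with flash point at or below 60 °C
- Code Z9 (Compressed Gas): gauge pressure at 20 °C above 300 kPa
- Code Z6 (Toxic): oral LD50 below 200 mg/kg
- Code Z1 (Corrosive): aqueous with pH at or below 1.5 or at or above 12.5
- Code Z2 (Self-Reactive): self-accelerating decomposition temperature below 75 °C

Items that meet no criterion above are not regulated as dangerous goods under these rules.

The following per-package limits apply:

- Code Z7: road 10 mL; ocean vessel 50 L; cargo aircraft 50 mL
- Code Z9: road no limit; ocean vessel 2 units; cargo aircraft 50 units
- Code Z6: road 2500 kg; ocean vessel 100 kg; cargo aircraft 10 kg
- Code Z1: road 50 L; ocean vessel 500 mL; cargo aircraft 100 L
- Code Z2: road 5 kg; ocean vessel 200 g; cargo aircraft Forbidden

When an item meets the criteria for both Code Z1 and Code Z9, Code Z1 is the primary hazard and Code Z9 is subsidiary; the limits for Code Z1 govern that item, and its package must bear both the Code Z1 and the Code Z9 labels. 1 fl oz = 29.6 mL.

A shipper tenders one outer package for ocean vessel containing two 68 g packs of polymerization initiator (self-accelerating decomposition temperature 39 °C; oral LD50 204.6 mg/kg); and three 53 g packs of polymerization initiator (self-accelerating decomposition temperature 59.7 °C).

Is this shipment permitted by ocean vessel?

Self-accelerating decomposition temperature 39 °C meets the Code Z2 criterion (Self-Reactive), so the polymerization initiator is Code Z2.
Polymerization initiator: self-accelerating decomposition temperature 59.7 °C < 75 °C → Code Z2 (Self-Reactive).
Code Z2 net quantity: (two 68 g packs = 136 g) + (three 53 g packs = 159 g) = 295 g.
295 g exceeds the ocean vessel limit of 200 g for Code Z2.

No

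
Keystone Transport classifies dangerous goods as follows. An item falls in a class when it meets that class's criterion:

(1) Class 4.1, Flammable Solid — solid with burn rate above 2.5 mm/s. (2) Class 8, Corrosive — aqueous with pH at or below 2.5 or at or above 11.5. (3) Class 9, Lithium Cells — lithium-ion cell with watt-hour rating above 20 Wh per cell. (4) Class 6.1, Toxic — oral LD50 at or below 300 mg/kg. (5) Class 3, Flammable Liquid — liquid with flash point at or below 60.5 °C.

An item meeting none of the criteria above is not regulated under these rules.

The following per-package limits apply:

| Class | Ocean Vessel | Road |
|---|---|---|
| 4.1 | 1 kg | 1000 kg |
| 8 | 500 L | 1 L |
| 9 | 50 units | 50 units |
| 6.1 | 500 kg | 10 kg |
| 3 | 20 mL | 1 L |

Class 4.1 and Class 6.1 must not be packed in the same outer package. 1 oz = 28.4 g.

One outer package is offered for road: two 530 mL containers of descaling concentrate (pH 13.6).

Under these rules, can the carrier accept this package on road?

Descaling concentrate: pH 13.6 ≥ 11.5 → Class 8 (Corrosive).
Class 8 quantity: two 530 mL containers = 1.06 L.
That exceeds the Class 8 road limit of 1 L.

No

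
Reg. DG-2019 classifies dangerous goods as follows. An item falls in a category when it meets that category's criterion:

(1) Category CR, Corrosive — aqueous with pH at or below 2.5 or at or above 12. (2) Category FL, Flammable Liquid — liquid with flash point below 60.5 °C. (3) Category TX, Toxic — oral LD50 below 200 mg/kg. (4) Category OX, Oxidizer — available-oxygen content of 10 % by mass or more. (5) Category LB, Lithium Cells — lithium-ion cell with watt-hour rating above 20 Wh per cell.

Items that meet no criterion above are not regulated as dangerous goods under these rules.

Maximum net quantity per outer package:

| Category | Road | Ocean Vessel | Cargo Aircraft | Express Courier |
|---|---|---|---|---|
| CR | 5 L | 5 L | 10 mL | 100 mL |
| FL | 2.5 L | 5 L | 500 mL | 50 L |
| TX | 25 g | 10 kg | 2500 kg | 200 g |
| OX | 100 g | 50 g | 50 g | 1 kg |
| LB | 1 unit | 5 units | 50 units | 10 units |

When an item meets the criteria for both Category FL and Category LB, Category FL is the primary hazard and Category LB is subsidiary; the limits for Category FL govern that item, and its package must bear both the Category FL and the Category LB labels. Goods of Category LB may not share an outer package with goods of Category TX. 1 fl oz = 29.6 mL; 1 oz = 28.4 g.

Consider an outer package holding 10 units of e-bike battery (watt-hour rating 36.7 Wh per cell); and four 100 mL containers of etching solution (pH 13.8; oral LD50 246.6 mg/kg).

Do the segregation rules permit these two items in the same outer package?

Yes

E-bike battery: watt-hour rating 36.7 Wh per cell > 20 Wh per cell → Category LB (Lithium Cells).
Etching solution: pH 13.8 ≥ 12 → Category CR (Corrosive).
No segregation rule bars Category LB with Category CR.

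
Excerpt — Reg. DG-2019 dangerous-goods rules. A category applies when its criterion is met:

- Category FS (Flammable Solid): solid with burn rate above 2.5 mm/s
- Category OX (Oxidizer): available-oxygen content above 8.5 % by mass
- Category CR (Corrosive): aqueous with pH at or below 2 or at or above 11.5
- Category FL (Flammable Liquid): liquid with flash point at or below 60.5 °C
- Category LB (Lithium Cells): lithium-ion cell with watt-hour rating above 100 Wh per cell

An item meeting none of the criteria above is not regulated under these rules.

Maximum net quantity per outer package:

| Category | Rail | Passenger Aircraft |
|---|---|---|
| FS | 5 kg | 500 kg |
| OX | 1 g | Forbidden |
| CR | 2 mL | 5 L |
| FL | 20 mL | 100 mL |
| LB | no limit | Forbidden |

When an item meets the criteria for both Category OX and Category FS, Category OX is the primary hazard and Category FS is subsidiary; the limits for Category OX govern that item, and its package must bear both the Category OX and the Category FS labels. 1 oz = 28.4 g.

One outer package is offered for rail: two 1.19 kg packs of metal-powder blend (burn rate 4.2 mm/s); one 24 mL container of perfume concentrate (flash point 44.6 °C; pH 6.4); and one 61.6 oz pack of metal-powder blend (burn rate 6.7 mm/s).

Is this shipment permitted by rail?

The metal-powder blend has burn rate 4.2 mm/s, which is > 2.5 mm/s, so it is Category FS (Flammable Solid).
With flash point 44.6 °C (≤ 60.5 °C), the perfume concentrate falls in Category FL.
Burn rate 6.7 mm/s meets the Category FS criterion (Flammable Solid), so the metal-powder blend is Category FS.
Category FS net quantity: (two 1.19 kg packs = 2.38 kg) + (one 61.6 oz pack = 1749.44 g) = 4129.44 g.
4129.44 g ≤ 5 kg (rail limit, Category FS) — within limit.
Category FL quantity: 24 mL.
24 mL > 20 mL (rail limit, Category FL) — over the limit.

No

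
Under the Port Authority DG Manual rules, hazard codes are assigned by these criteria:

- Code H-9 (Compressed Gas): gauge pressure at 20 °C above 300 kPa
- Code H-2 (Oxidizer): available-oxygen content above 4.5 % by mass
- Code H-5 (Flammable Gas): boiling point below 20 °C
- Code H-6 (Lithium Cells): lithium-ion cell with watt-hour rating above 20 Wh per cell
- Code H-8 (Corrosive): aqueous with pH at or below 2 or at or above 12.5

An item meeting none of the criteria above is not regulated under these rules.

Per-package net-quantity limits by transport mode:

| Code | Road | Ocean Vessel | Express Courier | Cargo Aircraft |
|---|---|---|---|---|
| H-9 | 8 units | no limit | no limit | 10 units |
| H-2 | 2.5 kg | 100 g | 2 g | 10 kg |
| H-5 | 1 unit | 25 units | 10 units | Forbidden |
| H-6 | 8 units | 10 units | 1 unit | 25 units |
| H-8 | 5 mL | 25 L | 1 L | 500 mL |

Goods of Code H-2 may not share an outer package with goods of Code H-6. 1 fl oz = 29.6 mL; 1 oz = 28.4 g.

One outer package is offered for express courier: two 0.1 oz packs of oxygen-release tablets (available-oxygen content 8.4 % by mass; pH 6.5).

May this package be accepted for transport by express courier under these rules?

No

Oxygen-release tablets: available-oxygen content 8.4 % by mass > 4.5 % by mass → Code H-2 (Oxidizer).
Code H-2 quantity: two 0.1 oz packs = 5.68 g.
5.68 g > 2 g (express courier limit, Code H-2) — over the limit.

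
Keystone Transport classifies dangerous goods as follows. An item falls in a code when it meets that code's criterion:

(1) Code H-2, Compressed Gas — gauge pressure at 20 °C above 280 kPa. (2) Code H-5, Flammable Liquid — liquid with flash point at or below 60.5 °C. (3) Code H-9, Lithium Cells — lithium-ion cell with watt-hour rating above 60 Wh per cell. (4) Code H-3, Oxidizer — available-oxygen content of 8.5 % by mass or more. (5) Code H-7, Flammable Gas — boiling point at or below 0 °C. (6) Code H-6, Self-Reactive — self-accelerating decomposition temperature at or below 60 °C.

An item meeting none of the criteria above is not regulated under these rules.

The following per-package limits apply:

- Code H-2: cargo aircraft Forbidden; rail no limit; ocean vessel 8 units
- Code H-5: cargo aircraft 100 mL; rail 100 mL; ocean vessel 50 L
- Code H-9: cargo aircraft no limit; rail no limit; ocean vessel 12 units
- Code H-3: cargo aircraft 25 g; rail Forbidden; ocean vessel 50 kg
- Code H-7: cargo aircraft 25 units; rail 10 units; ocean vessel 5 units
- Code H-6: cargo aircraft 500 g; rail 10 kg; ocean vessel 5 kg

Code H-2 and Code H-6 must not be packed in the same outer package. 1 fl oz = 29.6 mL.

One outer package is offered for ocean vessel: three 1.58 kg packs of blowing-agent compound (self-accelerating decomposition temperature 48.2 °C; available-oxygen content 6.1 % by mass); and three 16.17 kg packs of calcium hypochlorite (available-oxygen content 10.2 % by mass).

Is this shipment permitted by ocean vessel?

Yes

The blowing-agent compound has self-accelerating decomposition temperature 48.2 °C, which is ≤ 60 °C, so it is Code H-6 (Self-Reactive).
Calcium hypochlorite: available-oxygen content 10.2 % by mass ≥ 8.5 % by mass → Code H-3 (Oxidizer).
Code H-3 quantity: three 16.17 kg packs = 48.51 kg.
48.51 kg is within the ocean vessel limit of 50 kg for Code H-3.
Code H-6 quantity: three 1.58 kg packs = 4.74 kg.
4.74 kg ≤ 5 kg (ocean vessel limit, Code H-6) — within limit.
The segregation rule (Code H-2 with Code H-6) does not apply to Code H-3 with Code H-6.
Every hazard code is within its ocean vessel limit and no segregation rule is violated.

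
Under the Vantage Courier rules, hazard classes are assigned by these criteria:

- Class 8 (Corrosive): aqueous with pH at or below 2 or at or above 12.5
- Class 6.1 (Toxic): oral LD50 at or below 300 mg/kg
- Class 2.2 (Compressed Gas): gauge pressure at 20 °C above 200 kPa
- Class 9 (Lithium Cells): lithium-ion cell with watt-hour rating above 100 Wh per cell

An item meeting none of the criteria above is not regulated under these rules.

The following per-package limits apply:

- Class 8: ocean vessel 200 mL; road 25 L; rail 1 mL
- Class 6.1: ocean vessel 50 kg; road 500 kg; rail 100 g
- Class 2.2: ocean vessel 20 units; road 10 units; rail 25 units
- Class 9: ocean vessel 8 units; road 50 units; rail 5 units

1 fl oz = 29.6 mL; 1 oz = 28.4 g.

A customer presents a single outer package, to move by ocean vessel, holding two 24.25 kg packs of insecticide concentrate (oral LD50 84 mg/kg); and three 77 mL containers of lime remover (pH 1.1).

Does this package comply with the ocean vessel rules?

Insecticide concentrate: oral LD50 84 mg/kg ≤ 300 mg/kg → Class 6.1 (Toxic).
pH 1.1 meets the Class 8 criterion (Corrosive), so the lime remover is Class 8.
Class 8 quantity: three 77 mL containers = 231 mL.
That exceeds the Class 8 ocean vessel limit of 200 mL.
Class 6.1 quantity: two 24.25 kg packs = 48.5 kg.
48.5 kg is within the ocean vessel limit of 50 kg for Class 6.1.

No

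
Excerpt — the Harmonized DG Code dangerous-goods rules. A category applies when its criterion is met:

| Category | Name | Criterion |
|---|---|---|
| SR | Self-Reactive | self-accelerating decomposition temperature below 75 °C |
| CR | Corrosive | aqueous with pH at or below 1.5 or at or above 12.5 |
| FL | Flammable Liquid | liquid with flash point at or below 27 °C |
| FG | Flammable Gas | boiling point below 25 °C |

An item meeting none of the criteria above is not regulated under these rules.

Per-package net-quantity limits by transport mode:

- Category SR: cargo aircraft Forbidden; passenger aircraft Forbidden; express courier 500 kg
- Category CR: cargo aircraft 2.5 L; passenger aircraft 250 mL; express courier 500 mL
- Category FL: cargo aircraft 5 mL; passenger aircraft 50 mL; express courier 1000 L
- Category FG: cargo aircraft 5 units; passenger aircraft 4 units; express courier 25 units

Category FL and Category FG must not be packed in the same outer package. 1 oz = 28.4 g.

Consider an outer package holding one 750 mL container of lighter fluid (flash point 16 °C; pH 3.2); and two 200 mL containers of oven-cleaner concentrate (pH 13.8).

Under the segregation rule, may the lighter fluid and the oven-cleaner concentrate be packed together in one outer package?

With flash point 16 °C (≤ 27 °C), the lighter fluid falls in Category FL.
The oven-cleaner concentrate has pH 13.8, which is ≥ 12.5, so it is Category CR (Corrosive).
No segregation rule bars Category FL with Category CR.

Yes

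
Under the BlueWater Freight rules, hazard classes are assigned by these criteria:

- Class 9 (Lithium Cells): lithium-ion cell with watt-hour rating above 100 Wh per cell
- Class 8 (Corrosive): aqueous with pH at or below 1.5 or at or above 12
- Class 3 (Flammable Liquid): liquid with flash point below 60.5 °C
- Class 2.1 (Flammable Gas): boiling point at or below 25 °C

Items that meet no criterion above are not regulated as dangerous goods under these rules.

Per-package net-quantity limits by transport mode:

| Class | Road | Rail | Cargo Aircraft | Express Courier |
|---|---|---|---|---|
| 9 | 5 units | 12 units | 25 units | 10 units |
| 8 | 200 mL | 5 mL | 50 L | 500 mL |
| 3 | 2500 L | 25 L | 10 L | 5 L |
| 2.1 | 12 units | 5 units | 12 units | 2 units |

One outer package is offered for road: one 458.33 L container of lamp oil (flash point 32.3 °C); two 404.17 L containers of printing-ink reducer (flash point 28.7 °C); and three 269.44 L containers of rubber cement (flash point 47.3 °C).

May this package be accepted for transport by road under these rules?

Yes

With flash point 32.3 °C (< 60.5 °C), the lamp oil falls in Class 3.
Flash point 28.7 °C meets the Class 3 criterion (Flammable Liquid), so the printing-ink reducer is Class 3.
Flash point 47.3 °C meets the Class 3 criterion (Flammable Liquid), so the rubber cement is Class 3.
Class 3 net quantity: 458.33 L + (two 404.17 L containers = 808.34 L) + (three 269.44 L containers = 808.32 L) = 2074.99 L.
2074.99 L ≤ 2500 L (road limit, Class 3) — within limit.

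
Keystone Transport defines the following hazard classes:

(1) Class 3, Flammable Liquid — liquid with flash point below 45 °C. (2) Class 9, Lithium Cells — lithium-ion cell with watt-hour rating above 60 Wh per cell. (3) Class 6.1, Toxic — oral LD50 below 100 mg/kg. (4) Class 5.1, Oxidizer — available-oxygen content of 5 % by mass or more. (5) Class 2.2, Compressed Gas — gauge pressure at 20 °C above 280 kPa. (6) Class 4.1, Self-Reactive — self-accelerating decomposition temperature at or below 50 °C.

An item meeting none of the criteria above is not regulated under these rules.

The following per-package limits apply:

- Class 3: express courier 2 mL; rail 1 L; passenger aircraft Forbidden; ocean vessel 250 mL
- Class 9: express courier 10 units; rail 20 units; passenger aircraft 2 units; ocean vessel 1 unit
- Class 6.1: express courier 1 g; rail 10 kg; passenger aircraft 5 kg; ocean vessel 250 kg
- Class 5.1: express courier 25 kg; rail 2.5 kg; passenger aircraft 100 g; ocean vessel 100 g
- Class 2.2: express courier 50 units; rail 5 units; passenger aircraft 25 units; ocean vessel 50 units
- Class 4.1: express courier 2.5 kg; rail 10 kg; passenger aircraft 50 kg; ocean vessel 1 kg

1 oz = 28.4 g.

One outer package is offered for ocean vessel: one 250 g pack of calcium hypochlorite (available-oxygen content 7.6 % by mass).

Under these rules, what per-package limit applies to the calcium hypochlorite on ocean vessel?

Calcium hypochlorite: available-oxygen content 7.6 % by mass ≥ 5 % by mass → Class 5.1 (Oxidizer).
The ocean vessel limit for Class 5.1 is 100 g.

100 g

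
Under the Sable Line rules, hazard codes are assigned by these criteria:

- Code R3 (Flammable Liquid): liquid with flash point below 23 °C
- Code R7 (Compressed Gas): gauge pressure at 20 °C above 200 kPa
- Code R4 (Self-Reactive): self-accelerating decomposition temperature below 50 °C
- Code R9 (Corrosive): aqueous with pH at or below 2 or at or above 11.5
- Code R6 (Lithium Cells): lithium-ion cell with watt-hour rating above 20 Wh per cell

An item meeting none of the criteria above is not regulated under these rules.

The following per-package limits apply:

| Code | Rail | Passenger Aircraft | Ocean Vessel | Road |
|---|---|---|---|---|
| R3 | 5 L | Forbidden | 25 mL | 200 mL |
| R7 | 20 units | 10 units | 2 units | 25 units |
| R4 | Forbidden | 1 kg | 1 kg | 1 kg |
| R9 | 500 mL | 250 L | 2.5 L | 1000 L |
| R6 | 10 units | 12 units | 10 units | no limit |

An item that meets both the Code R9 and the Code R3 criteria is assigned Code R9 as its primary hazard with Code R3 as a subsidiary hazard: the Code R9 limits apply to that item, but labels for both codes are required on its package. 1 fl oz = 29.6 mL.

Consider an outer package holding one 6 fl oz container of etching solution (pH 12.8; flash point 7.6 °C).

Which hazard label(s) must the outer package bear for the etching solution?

The etching solution has pH 12.8, which is ≥ 11.5, so it is Code R9 (Corrosive).
The etching solution has flash point 7.6 °C, which is < 23 °C, so it is Code R3 (Flammable Liquid).
By the precedence rule Code R9 is primary and Code R3 is subsidiary, and that rule requires both labels on the package.

Code R3 and R9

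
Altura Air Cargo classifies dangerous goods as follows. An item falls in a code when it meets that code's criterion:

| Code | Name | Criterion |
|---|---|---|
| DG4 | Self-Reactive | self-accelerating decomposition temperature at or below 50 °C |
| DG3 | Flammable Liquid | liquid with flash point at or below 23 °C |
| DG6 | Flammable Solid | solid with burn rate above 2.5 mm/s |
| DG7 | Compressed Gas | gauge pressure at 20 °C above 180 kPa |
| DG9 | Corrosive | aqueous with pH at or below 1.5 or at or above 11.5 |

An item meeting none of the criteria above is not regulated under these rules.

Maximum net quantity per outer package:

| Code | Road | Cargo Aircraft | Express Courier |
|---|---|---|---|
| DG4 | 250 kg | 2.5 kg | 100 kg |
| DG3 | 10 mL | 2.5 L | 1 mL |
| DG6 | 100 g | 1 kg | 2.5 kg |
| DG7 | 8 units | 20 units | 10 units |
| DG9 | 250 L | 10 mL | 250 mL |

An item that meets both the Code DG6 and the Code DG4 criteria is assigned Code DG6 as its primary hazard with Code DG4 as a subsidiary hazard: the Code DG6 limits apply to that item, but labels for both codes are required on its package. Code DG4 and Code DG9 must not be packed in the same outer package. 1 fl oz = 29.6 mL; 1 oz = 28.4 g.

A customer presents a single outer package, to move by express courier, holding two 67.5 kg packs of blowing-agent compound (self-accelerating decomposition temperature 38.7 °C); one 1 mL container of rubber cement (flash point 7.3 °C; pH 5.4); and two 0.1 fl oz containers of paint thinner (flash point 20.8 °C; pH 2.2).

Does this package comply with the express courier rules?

Self-accelerating decomposition temperature 38.7 °C meets the Code DG4 criterion (Self-Reactive), so the blowing-agent compound is Code DG4.
The rubber cement has flash point 7.3 °C, which is ≤ 23 °C, so it is Code DG3 (Flammable Liquid).
Paint thinner: flash point 20.8 °C ≤ 23 °C → Code DG3 (Flammable Liquid).
Code DG3 net quantity: 1 mL + (two 0.1 fl oz containers = 5.92 mL) = 6.92 mL.
6.92 mL exceeds the express courier limit of 1 mL for Code DG3.
Code DG4 quantity: two 67.5 kg packs = 135 kg.
That exceeds the Code DG4 express courier limit of 100 kg.
The segregation rule (Code DG4 with Code DG9) does not apply to Code DG3 with Code DG4.

No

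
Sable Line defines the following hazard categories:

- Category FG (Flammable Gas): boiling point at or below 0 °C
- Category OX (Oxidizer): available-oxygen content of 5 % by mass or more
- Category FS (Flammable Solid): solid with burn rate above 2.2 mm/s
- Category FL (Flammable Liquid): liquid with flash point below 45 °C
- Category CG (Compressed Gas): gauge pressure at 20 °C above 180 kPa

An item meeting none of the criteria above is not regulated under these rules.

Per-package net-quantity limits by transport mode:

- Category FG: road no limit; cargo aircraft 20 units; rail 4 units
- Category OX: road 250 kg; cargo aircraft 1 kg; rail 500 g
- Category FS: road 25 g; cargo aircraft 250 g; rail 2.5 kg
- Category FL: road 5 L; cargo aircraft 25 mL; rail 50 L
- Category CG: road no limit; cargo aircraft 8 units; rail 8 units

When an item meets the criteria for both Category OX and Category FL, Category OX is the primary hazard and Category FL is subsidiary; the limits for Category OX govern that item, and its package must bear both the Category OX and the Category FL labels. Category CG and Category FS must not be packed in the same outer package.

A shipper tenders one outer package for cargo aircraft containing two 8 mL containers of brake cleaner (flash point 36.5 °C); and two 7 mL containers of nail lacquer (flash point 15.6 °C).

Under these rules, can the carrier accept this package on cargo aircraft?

Brake cleaner: flash point 36.5 °C < 45 °C → Category FL (Flammable Liquid).
The nail lacquer has flash point 15.6 °C, which is < 45 °C, so it is Category FL (Flammable Liquid).
Total Category FL: (two 8 mL containers = 16 mL) + (two 7 mL containers = 14 mL) = 30 mL.
That exceeds the Category FL cargo aircraft limit of 25 mL.

No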